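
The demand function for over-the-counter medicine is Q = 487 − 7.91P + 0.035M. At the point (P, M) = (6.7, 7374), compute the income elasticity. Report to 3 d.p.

At P = 6.7, M = 7374: Q = 692.093.
Holding P constant, ∂Q/∂M = 0.035.
η_M = (∂Q/∂M)·(M/Q) = 0.035 × (7374/692.093) = 0.373.

0.373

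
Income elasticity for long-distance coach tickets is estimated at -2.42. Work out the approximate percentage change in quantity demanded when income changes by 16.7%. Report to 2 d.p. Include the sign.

-40.41%

%ΔQ ≈ η × %ΔI = -2.42 × 16.7% = -40.41%.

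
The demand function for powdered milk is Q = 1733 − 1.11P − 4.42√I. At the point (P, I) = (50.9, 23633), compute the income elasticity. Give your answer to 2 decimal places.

-0.34

At P = 50.9, I = 23633: Q = 997.013.
Holding P constant, ∂Q/∂I = -4.42/(2√I) = -0.0143758.
η_I = (∂Q/∂I)·(I/Q) = -0.0143758 × (23633/997.013) = -0.34.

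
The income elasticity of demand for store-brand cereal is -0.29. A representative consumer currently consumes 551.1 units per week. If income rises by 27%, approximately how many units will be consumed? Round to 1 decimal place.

%ΔQ ≈ η × %ΔI = -0.29 × 27% = -7.83%.
New Q ≈ 551.1 × (1 − 0.0783) = 507.9.

507.9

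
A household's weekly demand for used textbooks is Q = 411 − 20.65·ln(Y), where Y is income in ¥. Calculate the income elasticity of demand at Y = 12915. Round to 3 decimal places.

At Y = 12915: Q = 215.524.
dQ/dY = -20.65/Y = -0.00159892 at this income.
η = (dQ/dY)·(Y/Q) = -0.00159892 × (12915/215.524) = -0.096.

-0.096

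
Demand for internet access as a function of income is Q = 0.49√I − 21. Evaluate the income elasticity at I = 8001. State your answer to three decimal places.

0.960

At I = 8001: Q = 22.830.
dQ/dI = 0.49/(2√I) = 0.00273901 at this income.
η = (dQ/dI)·(I/Q) = 0.00273901 × (8001/22.830) = 0.960.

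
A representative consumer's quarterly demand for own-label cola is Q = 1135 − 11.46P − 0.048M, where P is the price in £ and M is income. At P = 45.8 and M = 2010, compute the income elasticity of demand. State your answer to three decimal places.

At P = 45.8, M = 2010: Q = 513.652.
Holding P constant, ∂Q/∂M = −0.048.
η_M = (∂Q/∂M)·(M/Q) = -0.048 × (2010/513.652) = -0.188.

-0.188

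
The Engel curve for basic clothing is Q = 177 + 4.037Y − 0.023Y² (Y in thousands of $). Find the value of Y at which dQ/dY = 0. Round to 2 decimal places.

87.76

dQ/dY = 4.037 − 0.046Y.
The good is inferior where dQ/dY < 0. Setting dQ/dY = 0 gives Y = 4.037 / 0.046 = 87.76.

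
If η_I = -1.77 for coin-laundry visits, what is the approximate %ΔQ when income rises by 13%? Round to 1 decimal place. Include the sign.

-23.0%

%ΔQ ≈ η × %ΔI = -1.77 × 13% = -23.0%.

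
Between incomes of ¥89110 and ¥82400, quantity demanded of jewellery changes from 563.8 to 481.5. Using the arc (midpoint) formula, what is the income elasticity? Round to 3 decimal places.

ΔQ = 481.5 − 563.8 = -82.3; midpoint Q̄ = (563.8 + 481.5)/2 = 522.65.
ΔI = 82400 − 89110 = -6710; midpoint Ī = (89110 + 82400)/2 = 85755.
η = (ΔQ/Q̄) ÷ (ΔI/Ī) = (-82.3/522.65) ÷ (-6710/85755) = 2.012.

2.012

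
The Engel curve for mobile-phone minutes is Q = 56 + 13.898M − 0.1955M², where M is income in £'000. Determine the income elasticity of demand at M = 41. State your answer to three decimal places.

At M = 41: Q = 297.1825.
dQ/dM = 13.898 − 0.391M = -2.13300.
η = (dQ/dM)·(M/Q) = -2.13300 × (41/297.1825) = -0.294.

-0.294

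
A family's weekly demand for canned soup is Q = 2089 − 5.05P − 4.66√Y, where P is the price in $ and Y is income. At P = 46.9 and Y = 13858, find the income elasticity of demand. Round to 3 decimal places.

-0.210

At P = 46.9, Y = 13858: Q = 1303.580.
Holding P constant, ∂Q/∂Y = -4.66/(2√Y) = -0.0197927.
η_Y = (∂Q/∂Y)·(Y/Q) = -0.0197927 × (13858/1303.580) = -0.210.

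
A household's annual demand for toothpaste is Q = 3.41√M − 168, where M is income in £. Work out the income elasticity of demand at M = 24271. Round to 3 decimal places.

0.731

At M = 24271: Q = 363.249.
dQ/dM = 3.41/(2√M) = 0.0109441 at this income.
η = (dQ/dM)·(M/Q) = 0.0109441 × (24271/363.249) = 0.731.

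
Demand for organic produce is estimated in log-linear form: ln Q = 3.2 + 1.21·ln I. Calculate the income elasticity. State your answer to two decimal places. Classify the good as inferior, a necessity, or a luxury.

1.21 (luxury)

In a log-linear demand, the coefficient on ln I is the income elasticity.
So η = 1.21.
η > 1 ⇒ luxury.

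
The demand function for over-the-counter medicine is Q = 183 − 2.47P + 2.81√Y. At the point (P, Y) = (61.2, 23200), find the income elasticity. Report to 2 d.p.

0.47

At P = 61.2, Y = 23200: Q = 459.842.
Holding P constant, ∂Q/∂Y = 2.81/(2√Y) = 0.00922428.
η_Y = (∂Q/∂Y)·(Y/Q) = 0.00922428 × (23200/459.842) = 0.47.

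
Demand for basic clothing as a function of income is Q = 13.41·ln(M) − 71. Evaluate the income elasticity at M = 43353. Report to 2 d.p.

At M = 43353: Q = 72.180.
dQ/dM = 13.41/M = 0.000309321 at this income.
η = (dQ/dM)·(M/Q) = 0.000309321 × (43353/72.180) = 0.19.

0.19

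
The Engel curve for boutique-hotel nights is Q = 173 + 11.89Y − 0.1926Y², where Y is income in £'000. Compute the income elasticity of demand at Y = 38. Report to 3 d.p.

At Y = 38: Q = 346.7056.
dQ/dY = 11.89 − 0.3852Y = -2.74760.
η = (dQ/dY)·(Y/Q) = -2.74760 × (38/346.7056) = -0.301.

-0.301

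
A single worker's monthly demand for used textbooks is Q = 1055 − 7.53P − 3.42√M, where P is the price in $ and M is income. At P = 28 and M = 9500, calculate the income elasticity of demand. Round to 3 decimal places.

At P = 28, M = 9500: Q = 510.820.
Holding P constant, ∂Q/∂M = -3.42/(2√M) = -0.0175442.
η_M = (∂Q/∂M)·(M/Q) = -0.0175442 × (9500/510.820) = -0.326.

-0.326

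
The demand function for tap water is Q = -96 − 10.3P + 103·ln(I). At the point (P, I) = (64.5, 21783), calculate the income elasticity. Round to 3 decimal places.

0.384

At P = 64.5, I = 21783: Q = 268.505.
Holding P constant, ∂Q/∂I = 103/I = 0.00472846.
η_I = (∂Q/∂I)·(I/Q) = 0.00472846 × (21783/268.505) = 0.384.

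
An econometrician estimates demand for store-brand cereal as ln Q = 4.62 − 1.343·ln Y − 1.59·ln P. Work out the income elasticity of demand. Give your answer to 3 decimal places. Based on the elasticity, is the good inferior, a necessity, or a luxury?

-1.343 (inferior good)

In a log-linear demand, the coefficient on ln Y is the income elasticity.
So η = -1.343.
η < 0 ⇒ inferior good.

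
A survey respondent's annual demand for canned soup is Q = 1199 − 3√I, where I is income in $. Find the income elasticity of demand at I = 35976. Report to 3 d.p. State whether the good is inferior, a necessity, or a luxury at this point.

At I = 35976: Q = 629.980.
dQ/dI = -3/(2√I) = -0.00790833 at this income.
η = (dQ/dI)·(I/Q) = -0.00790833 × (35976/629.980) = -0.452.
Since η < 0, the good is an inferior good.

-0.452 (inferior good)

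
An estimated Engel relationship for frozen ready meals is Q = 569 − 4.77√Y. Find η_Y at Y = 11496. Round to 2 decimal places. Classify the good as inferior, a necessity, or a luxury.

-4.44 (inferior good)

At Y = 11496: Q = 57.563.
dQ/dY = -4.77/(2√Y) = -0.0222441 at this income.
η = (dQ/dY)·(Y/Q) = -0.0222441 × (11496/57.563) = -4.44.
Since η < 0, the good is an inferior good.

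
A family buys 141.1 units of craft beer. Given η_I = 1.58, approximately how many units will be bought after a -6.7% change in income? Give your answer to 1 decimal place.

%ΔQ ≈ η × %ΔI = 1.58 × (-6.7%) = -10.586%.
New Q ≈ 141.1 × (1 − 0.10586) = 126.2.

126.2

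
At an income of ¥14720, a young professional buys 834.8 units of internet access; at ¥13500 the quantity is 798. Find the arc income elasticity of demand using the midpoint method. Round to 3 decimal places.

0.521

ΔQ = 798 − 834.8 = -36.8; midpoint Q̄ = (834.8 + 798)/2 = 816.4.
ΔI = 13500 − 14720 = -1220; midpoint Ī = (14720 + 13500)/2 = 14110.
η = (ΔQ/Q̄) ÷ (ΔI/Ī) = (-36.8/816.4) ÷ (-1220/14110) = 0.521.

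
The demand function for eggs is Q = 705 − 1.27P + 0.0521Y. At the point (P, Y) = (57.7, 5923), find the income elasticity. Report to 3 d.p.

0.328

At P = 57.7, Y = 5923: Q = 940.309.
Holding P constant, ∂Q/∂Y = 0.0521.
η_Y = (∂Q/∂Y)·(Y/Q) = 0.0521 × (5923/940.309) = 0.328.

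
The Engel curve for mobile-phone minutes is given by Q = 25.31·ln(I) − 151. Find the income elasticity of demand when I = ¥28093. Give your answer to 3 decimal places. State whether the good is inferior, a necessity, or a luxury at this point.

At I = 28093: Q = 108.257.
dQ/dI = 25.31/I = 0.000900936 at this income.
η = (dQ/dI)·(I/Q) = 0.000900936 × (28093/108.257) = 0.234.
Since 0 < η < 1, the good is a necessity.

0.234 (necessity)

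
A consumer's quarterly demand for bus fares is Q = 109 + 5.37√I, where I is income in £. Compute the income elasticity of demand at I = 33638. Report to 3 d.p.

At I = 33638: Q = 1093.894.
dQ/dI = 5.37/(2√I) = 0.0146396 at this income.
η = (dQ/dI)·(I/Q) = 0.0146396 × (33638/1093.894) = 0.450.

0.450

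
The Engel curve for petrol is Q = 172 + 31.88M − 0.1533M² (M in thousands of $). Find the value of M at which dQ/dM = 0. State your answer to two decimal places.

dQ/dM = 31.88 − 0.3066M.
The good is inferior where dQ/dM < 0. Setting dQ/dM = 0 gives M = 31.88 / 0.3066 = 103.98.

103.98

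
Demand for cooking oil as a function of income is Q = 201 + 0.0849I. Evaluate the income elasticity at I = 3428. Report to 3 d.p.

At I = 3428: Q = 492.037.
dQ/dI = 0.0849.
η = (dQ/dI)·(I/Q) = 0.0849 × (3428/492.037) = 0.591.

0.591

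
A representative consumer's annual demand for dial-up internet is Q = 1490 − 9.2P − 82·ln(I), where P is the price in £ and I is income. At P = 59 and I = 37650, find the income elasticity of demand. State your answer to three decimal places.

At P = 59, I = 37650: Q = 83.241.
Holding P constant, ∂Q/∂I = -82/I = -0.00217795.
η_I = (∂Q/∂I)·(I/Q) = -0.00217795 × (37650/83.241) = -0.985.

-0.985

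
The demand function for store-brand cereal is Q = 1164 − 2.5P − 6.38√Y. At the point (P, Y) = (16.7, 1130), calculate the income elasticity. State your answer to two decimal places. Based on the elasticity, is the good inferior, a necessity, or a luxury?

-0.12 (inferior good)

At P = 16.7, Y = 1130: Q = 907.783.
Holding P constant, ∂Q/∂Y = -6.38/(2√Y) = -0.0948968.
η_Y = (∂Q/∂Y)·(Y/Q) = -0.0948968 × (1130/907.783) = -0.12.
Since η < 0, this is an inferior good.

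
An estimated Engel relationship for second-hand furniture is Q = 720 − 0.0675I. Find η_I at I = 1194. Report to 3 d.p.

-0.126

At I = 1194: Q = 639.405.
dQ/dI = −0.0675.
η = (dQ/dI)·(I/Q) = -0.0675 × (1194/639.405) = -0.126.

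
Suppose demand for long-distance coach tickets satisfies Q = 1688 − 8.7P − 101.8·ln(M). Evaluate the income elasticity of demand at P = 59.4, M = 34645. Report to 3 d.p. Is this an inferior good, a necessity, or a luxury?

-0.950 (inferior good)

At P = 59.4, M = 34645: Q = 107.114.
Holding P constant, ∂Q/∂M = -101.8/M = -0.00293837.
η_M = (∂Q/∂M)·(M/Q) = -0.00293837 × (34645/107.114) = -0.950.
Since η < 0, this is an inferior good.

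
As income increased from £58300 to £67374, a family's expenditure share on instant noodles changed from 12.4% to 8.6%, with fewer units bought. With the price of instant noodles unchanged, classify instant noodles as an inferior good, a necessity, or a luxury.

Quantity demanded falls as income rises, so η < 0.

inferior good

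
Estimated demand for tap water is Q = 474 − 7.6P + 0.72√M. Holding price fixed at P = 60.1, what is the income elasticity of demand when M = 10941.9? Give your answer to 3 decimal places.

0.407

At P = 60.1, M = 10941.9: Q = 92.555.
Holding P constant, ∂Q/∂M = 0.72/(2√M) = 0.00344157.
η_M = (∂Q/∂M)·(M/Q) = 0.00344157 × (10941.9/92.555) = 0.407.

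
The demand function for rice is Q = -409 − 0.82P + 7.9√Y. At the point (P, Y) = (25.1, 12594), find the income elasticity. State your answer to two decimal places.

At P = 25.1, Y = 12594: Q = 456.980.
Holding P constant, ∂Q/∂Y = 7.9/(2√Y) = 0.0351978.
η_Y = (∂Q/∂Y)·(Y/Q) = 0.0351978 × (12594/456.980) = 0.97.

0.97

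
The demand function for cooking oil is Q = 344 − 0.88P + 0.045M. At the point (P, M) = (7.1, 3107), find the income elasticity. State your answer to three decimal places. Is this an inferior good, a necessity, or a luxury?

At P = 7.1, M = 3107: Q = 477.567.
Holding P constant, ∂Q/∂M = 0.045.
η_M = (∂Q/∂M)·(M/Q) = 0.045 × (3107/477.567) = 0.293.
Since 0 < η < 1, this is a necessity.

0.293 (necessity)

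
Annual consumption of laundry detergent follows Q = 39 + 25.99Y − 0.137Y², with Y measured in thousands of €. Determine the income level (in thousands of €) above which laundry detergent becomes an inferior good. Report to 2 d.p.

dQ/dY = 25.99 − 0.274Y.
The good is inferior where dQ/dY < 0. Setting dQ/dY = 0 gives Y = 25.99 / 0.274 = 94.85.

94.85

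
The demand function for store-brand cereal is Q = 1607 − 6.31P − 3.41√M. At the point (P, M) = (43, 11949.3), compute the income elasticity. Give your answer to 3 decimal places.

-0.194

At P = 43, M = 11949.3: Q = 962.913.
Holding P constant, ∂Q/∂M = -3.41/(2√M) = -0.0155974.
η_M = (∂Q/∂M)·(M/Q) = -0.0155974 × (11949.3/962.913) = -0.194.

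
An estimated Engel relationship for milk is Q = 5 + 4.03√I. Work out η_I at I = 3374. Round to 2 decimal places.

0.49

At I = 3374: Q = 239.087.
dQ/dI = 4.03/(2√I) = 0.0346899 at this income.
η = (dQ/dI)·(I/Q) = 0.0346899 × (3374/239.087) = 0.49.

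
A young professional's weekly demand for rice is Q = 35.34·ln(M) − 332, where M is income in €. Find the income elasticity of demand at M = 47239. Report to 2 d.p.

At M = 47239: Q = 48.364.
dQ/dM = 35.34/M = 0.000748111 at this income.
η = (dQ/dM)·(M/Q) = 0.000748111 × (47239/48.364) = 0.73.

0.73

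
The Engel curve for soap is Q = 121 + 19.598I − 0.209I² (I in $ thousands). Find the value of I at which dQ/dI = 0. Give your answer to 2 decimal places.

dQ/dI = 19.598 − 0.418I.
The good is inferior where dQ/dI < 0. Setting dQ/dI = 0 gives I = 19.598 / 0.418 = 46.89.

46.89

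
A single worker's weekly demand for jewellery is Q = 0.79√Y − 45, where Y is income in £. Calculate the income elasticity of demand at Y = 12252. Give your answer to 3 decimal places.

At Y = 12252: Q = 42.444.
dQ/dY = 0.79/(2√Y) = 0.00356856 at this income.
η = (dQ/dY)·(Y/Q) = 0.00356856 × (12252/42.444) = 1.030.

1.030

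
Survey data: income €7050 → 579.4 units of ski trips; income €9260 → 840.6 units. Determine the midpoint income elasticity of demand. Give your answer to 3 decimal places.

1.358

ΔQ = 840.6 − 579.4 = 261.2; midpoint Q̄ = (579.4 + 840.6)/2 = 710.
ΔI = 9260 − 7050 = 2210; midpoint Ī = (7050 + 9260)/2 = 8155.
η = (ΔQ/Q̄) ÷ (ΔI/Ī) = (261.2/710) ÷ (2210/8155) = 1.358.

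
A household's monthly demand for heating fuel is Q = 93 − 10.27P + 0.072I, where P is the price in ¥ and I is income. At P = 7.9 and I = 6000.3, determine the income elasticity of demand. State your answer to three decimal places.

At P = 7.9, I = 6000.3: Q = 443.889.
Holding P constant, ∂Q/∂I = 0.072.
η_I = (∂Q/∂I)·(I/Q) = 0.072 × (6000.3/443.889) = 0.973.

0.973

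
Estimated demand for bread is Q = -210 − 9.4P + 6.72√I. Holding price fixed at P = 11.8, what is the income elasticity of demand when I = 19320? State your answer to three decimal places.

0.762

At P = 11.8, I = 19320: Q = 613.136.
Holding P constant, ∂Q/∂I = 6.72/(2√I) = 0.0241733.
η_I = (∂Q/∂I)·(I/Q) = 0.0241733 × (19320/613.136) = 0.762.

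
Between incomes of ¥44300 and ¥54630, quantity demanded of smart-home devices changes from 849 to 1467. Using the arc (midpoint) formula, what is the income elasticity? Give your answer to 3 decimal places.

ΔQ = 1467 − 849 = 618; midpoint Q̄ = (849 + 1467)/2 = 1158.
ΔI = 54630 − 44300 = 10330; midpoint Ī = (44300 + 54630)/2 = 49465.
η = (ΔQ/Q̄) ÷ (ΔI/Ī) = (618/1158) ÷ (10330/49465) = 2.556.

2.556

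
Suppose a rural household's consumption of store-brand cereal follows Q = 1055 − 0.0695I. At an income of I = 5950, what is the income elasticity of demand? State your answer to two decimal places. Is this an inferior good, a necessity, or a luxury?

At I = 5950: Q = 641.475.
dQ/dI = −0.0695.
η = (dQ/dI)·(I/Q) = -0.0695 × (5950/641.475) = -0.64.
Since η < 0, the good is an inferior good.

-0.64 (inferior good)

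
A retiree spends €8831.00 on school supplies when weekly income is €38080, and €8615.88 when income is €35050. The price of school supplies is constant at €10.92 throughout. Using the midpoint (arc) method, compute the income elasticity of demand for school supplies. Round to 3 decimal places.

With a constant price, Q₁ = 8831.00/10.92 = 808.700 and Q₂ = 8615.88/10.92 = 789.000 (equivalently, work directly with expenditure since P cancels).
Midpoint %ΔQ = (8615.88 − 8831.00)/8723.44 = -0.02466; midpoint %ΔI = (35050 − 38080)/36565 = -0.08287.
η = -0.02466 / -0.08287 = 0.298.

0.298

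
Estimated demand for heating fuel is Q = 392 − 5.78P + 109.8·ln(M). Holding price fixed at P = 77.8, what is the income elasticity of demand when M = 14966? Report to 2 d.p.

At P = 77.8, M = 14966: Q = 997.882.
Holding P constant, ∂Q/∂M = 109.8/M = 0.00733663.
η_M = (∂Q/∂M)·(M/Q) = 0.00733663 × (14966/997.882) = 0.11.

0.11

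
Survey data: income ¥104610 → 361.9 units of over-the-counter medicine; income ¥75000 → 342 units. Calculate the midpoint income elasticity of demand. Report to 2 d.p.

0.17

ΔQ = 342 − 361.9 = -19.9; midpoint Q̄ = (361.9 + 342)/2 = 351.95.
ΔI = 75000 − 104610 = -29610; midpoint Ī = (104610 + 75000)/2 = 89805.
η = (ΔQ/Q̄) ÷ (ΔI/Ī) = (-19.9/351.95) ÷ (-29610/89805) = 0.17.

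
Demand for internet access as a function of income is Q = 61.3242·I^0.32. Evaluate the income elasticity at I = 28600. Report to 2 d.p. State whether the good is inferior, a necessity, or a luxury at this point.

For Q = A·I^β the income elasticity is constant and equal to β.
Here β = 0.32, so η = 0.32.
Since 0 < η < 1, the good is a necessity.

0.32 (necessity)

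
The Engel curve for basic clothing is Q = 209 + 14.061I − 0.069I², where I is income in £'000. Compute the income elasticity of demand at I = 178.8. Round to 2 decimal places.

At I = 178.8: Q = 517.2154.
dQ/dI = 14.061 − 0.138I = -10.61340.
η = (dQ/dI)·(I/Q) = -10.61340 × (178.8/517.2154) = -3.67.

-3.67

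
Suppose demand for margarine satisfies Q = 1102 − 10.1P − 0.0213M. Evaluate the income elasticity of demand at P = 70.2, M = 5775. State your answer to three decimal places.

At P = 70.2, M = 5775: Q = 269.973.
Holding P constant, ∂Q/∂M = −0.0213.
η_M = (∂Q/∂M)·(M/Q) = -0.0213 × (5775/269.973) = -0.456.

-0.456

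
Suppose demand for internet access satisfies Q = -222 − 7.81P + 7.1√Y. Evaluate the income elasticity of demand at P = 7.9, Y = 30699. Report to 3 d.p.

0.648

At P = 7.9, Y = 30699: Q = 960.301.
Holding P constant, ∂Q/∂Y = 7.1/(2√Y) = 0.0202613.
η_Y = (∂Q/∂Y)·(Y/Q) = 0.0202613 × (30699/960.301) = 0.648.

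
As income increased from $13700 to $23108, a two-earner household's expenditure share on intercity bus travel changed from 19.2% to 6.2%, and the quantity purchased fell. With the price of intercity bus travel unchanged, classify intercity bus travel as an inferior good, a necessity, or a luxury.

inferior good

Quantity demanded falls as income rises, so η < 0.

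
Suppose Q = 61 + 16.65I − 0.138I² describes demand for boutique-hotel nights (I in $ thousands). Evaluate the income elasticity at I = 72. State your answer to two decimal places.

At I = 72: Q = 544.4080.
dQ/dI = 16.65 − 0.276I = -3.22200.
η = (dQ/dI)·(I/Q) = -3.22200 × (72/544.4080) = -0.43.

-0.43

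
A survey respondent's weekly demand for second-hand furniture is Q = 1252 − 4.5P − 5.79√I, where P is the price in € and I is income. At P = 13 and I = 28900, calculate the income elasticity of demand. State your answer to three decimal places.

-2.353

At P = 13, I = 28900: Q = 209.200.
Holding P constant, ∂Q/∂I = -5.79/(2√I) = -0.0170294.
η_I = (∂Q/∂I)·(I/Q) = -0.0170294 × (28900/209.200) = -2.353.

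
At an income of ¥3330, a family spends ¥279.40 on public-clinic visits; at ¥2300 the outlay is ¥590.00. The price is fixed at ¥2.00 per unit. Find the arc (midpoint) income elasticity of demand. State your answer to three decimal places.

-1.953

With a constant price, Q₁ = 279.40/2.00 = 139.700 and Q₂ = 590.00/2.00 = 295.000 (equivalently, work directly with expenditure since P cancels).
Midpoint %ΔQ = (590.00 − 279.40)/434.70 = 0.71452; midpoint %ΔI = (2300 − 3330)/2815 = -0.36590.
η = 0.71452 / -0.36590 = -1.953.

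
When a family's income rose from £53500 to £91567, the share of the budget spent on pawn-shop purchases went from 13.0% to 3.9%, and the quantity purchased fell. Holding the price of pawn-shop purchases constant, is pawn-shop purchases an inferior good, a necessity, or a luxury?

inferior good

Quantity demanded falls as income rises, so η < 0.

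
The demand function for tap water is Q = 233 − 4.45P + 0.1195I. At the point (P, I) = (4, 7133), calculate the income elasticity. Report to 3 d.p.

0.798

At P = 4, I = 7133: Q = 1067.594.
Holding P constant, ∂Q/∂I = 0.1195.
η_I = (∂Q/∂I)·(I/Q) = 0.1195 × (7133/1067.594) = 0.798.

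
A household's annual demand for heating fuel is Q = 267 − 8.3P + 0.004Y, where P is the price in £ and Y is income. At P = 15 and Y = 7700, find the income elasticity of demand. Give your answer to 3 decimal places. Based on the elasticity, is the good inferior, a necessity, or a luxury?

0.178 (necessity)

At P = 15, Y = 7700: Q = 173.300.
Holding P constant, ∂Q/∂Y = 0.004.
η_Y = (∂Q/∂Y)·(Y/Q) = 0.004 × (7700/173.300) = 0.178.
Since 0 < η < 1, this is a necessity.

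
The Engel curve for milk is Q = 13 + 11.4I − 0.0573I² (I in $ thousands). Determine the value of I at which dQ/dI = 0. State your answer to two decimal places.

99.48

dQ/dI = 11.4 − 0.1146I.
The good is inferior where dQ/dI < 0. Setting dQ/dI = 0 gives I = 11.4 / 0.1146 = 99.48.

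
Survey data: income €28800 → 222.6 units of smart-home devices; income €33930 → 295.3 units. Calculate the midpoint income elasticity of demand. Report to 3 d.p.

1.717

ΔQ = 295.3 − 222.6 = 72.7; midpoint Q̄ = (222.6 + 295.3)/2 = 258.95.
ΔI = 33930 − 28800 = 5130; midpoint Ī = (28800 + 33930)/2 = 31365.
η = (ΔQ/Q̄) ÷ (ΔI/Ī) = (72.7/258.95) ÷ (5130/31365) = 1.717.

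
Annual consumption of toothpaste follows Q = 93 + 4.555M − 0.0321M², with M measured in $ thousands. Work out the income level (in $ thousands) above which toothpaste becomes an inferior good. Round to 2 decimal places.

dQ/dM = 4.555 − 0.0642M.
The good is inferior where dQ/dM < 0. Setting dQ/dM = 0 gives M = 4.555 / 0.0642 = 70.95.

70.95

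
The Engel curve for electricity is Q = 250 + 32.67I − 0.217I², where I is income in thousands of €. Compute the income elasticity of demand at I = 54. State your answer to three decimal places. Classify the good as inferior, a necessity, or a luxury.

At I = 54: Q = 1381.4080.
dQ/dI = 32.67 − 0.434I = 9.23400.
η = (dQ/dI)·(I/Q) = 9.23400 × (54/1381.4080) = 0.361.
0 < η < 1 ⇒ necessity.

0.361 (necessity)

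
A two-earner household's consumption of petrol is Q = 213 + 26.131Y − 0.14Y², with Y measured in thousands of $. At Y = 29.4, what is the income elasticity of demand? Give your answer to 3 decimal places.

0.612

At Y = 29.4: Q = 860.2410.
dQ/dY = 26.131 − 0.28Y = 17.89900.
η = (dQ/dY)·(Y/Q) = 17.89900 × (29.4/860.2410) = 0.612.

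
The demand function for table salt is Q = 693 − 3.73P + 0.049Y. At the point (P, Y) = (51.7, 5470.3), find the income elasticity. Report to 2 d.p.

0.35

At P = 51.7, Y = 5470.3: Q = 768.204.
Holding P constant, ∂Q/∂Y = 0.049.
η_Y = (∂Q/∂Y)·(Y/Q) = 0.049 × (5470.3/768.204) = 0.35.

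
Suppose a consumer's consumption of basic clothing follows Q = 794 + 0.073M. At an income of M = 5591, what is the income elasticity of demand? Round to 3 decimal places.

At M = 5591: Q = 1202.143.
dQ/dM = 0.073.
η = (dQ/dM)·(M/Q) = 0.073 × (5591/1202.143) = 0.340.

0.340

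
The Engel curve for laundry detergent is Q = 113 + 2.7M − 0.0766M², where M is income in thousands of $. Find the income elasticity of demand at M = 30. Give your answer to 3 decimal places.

At M = 30: Q = 125.0600.
dQ/dM = 2.7 − 0.1532M = -1.89600.
η = (dQ/dM)·(M/Q) = -1.89600 × (30/125.0600) = -0.455.

-0.455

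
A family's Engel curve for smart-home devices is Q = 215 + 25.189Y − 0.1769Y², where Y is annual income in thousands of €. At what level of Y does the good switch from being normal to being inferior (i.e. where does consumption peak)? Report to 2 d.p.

71.20

dQ/dY = 25.189 − 0.3538Y.
The good is inferior where dQ/dY < 0. Setting dQ/dY = 0 gives Y = 25.189 / 0.3538 = 71.20.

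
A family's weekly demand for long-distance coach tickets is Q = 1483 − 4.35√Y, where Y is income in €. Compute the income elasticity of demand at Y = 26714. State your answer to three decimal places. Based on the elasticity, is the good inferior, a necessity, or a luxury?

At Y = 26714: Q = 772.018.
dQ/dY = -4.35/(2√Y) = -0.0133073 at this income.
η = (dQ/dY)·(Y/Q) = -0.0133073 × (26714/772.018) = -0.460.
Since η < 0, the good is an inferior good.

-0.460 (inferior good)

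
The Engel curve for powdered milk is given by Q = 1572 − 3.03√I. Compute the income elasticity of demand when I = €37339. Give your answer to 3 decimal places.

-0.297

At I = 37339: Q = 986.504.
dQ/dI = -3.03/(2√I) = -0.00784027 at this income.
η = (dQ/dI)·(I/Q) = -0.00784027 × (37339/986.504) = -0.297.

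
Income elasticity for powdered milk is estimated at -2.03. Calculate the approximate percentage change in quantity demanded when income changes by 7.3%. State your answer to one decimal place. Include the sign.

-14.8%

%ΔQ ≈ η × %ΔI = -2.03 × 7.3% = -14.8%.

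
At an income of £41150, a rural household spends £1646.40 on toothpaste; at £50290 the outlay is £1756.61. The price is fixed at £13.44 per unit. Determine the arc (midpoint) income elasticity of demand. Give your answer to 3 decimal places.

0.324

With a constant price, Q₁ = 1646.40/13.44 = 122.500 and Q₂ = 1756.61/13.44 = 130.700 (equivalently, work directly with expenditure since P cancels).
Midpoint %ΔQ = (1756.61 − 1646.40)/1701.51 = 0.06477; midpoint %ΔI = (50290 − 41150)/45720 = 0.19991.
η = 0.06477 / 0.19991 = 0.324.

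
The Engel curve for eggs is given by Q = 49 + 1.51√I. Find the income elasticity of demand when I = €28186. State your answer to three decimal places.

At I = 28186: Q = 302.509.
dQ/dI = 1.51/(2√I) = 0.00449708 at this income.
η = (dQ/dI)·(I/Q) = 0.00449708 × (28186/302.509) = 0.419.

0.419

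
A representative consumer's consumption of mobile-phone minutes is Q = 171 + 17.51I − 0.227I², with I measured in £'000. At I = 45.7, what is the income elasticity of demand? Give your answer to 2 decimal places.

-0.30

At I = 45.7: Q = 497.1198.
dQ/dI = 17.51 − 0.454I = -3.23780.
η = (dQ/dI)·(I/Q) = -3.23780 × (45.7/497.1198) = -0.30.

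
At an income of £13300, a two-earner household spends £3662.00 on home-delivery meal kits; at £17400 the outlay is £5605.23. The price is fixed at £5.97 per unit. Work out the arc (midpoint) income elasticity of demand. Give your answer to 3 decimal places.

With a constant price, Q₁ = 3662.00/5.97 = 613.400 and Q₂ = 5605.23/5.97 = 938.899 (equivalently, work directly with expenditure since P cancels).
Midpoint %ΔQ = (5605.23 − 3662.00)/4633.62 = 0.41938; midpoint %ΔI = (17400 − 13300)/15350 = 0.26710.
η = 0.41938 / 0.26710 = 1.570.

1.570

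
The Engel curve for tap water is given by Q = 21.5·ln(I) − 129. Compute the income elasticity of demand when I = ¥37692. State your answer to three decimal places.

At I = 37692: Q = 97.550.
dQ/dI = 21.5/I = 0.000570413 at this income.
η = (dQ/dI)·(I/Q) = 0.000570413 × (37692/97.550) = 0.220.

0.220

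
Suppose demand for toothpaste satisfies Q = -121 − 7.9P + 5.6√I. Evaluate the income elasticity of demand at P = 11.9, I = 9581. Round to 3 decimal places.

0.823

At P = 11.9, I = 9581: Q = 333.132.
Holding P constant, ∂Q/∂I = 5.6/(2√I) = 0.0286057.
η_I = (∂Q/∂I)·(I/Q) = 0.0286057 × (9581/333.132) = 0.823.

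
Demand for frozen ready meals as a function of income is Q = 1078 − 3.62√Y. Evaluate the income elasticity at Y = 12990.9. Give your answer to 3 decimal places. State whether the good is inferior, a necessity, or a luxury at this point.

At Y = 12990.9: Q = 665.401.
dQ/dY = -3.62/(2√Y) = -0.0158803 at this income.
η = (dQ/dY)·(Y/Q) = -0.0158803 × (12990.9/665.401) = -0.310.
Since η < 0, the good is an inferior good.

-0.310 (inferior good)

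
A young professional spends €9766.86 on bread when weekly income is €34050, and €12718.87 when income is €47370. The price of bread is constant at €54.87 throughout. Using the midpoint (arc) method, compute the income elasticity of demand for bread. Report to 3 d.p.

0.802

With a constant price, Q₁ = 9766.86/54.87 = 178.000 and Q₂ = 12718.87/54.87 = 231.800 (equivalently, work directly with expenditure since P cancels).
Midpoint %ΔQ = (12718.87 − 9766.86)/11242.87 = 0.26257; midpoint %ΔI = (47370 − 34050)/40710 = 0.32719.
η = 0.26257 / 0.32719 = 0.802.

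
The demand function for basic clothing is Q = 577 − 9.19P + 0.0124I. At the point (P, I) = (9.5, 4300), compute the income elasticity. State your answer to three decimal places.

At P = 9.5, I = 4300: Q = 543.015.
Holding P constant, ∂Q/∂I = 0.0124.
η_I = (∂Q/∂I)·(I/Q) = 0.0124 × (4300/543.015) = 0.098.

0.098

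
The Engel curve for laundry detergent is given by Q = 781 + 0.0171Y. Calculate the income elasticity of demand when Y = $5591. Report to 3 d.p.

0.109

At Y = 5591: Q = 876.606.
dQ/dY = 0.0171.
η = (dQ/dY)·(Y/Q) = 0.0171 × (5591/876.606) = 0.109.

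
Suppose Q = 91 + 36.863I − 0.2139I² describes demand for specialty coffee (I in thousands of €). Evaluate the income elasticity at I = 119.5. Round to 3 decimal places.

-1.182

At I = 119.5: Q = 1441.5830.
dQ/dI = 36.863 − 0.4278I = -14.25910.
η = (dQ/dI)·(I/Q) = -14.25910 × (119.5/1441.5830) = -1.182.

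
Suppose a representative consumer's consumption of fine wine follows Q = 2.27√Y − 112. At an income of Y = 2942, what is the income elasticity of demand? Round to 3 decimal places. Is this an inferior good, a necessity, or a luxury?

5.534 (luxury)

At Y = 2942: Q = 11.125.
dQ/dY = 2.27/(2√Y) = 0.0209254 at this income.
η = (dQ/dY)·(Y/Q) = 0.0209254 × (2942/11.125) = 5.534.
Since η > 1, the good is a luxury.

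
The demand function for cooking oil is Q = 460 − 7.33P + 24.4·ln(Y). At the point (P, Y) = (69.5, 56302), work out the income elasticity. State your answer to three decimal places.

0.112

At P = 69.5, Y = 56302: Q = 217.464.
Holding P constant, ∂Q/∂Y = 24.4/Y = 0.000433377.
η_Y = (∂Q/∂Y)·(Y/Q) = 0.000433377 × (56302/217.464) = 0.112.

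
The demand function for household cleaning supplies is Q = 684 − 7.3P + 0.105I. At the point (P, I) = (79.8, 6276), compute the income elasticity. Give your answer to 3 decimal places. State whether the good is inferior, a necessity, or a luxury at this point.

At P = 79.8, I = 6276: Q = 760.440.
Holding P constant, ∂Q/∂I = 0.105.
η_I = (∂Q/∂I)·(I/Q) = 0.105 × (6276/760.440) = 0.867.
Since 0 < η < 1, this is a necessity.

0.867 (necessity)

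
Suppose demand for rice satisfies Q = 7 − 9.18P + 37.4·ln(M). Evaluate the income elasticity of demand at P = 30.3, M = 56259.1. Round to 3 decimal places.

At P = 30.3, M = 56259.1: Q = 137.917.
Holding P constant, ∂Q/∂M = 37.4/M = 0.000664781.
η_M = (∂Q/∂M)·(M/Q) = 0.000664781 × (56259.1/137.917) = 0.271.

0.271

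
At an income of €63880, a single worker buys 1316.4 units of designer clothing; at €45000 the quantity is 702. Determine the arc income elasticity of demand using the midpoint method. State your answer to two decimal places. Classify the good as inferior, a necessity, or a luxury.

ΔQ = 702 − 1316.4 = -614.4; midpoint Q̄ = (1316.4 + 702)/2 = 1009.2.
ΔI = 45000 − 63880 = -18880; midpoint Ī = (63880 + 45000)/2 = 54440.
η = (ΔQ/Q̄) ÷ (ΔI/Ī) = (-614.4/1009.2) ÷ (-18880/54440) = 1.76.
η > 1 ⇒ luxury.

1.76 (luxury)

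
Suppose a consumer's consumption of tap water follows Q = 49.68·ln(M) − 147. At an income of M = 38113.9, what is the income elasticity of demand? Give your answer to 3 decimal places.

At M = 38113.9: Q = 377.041.
dQ/dM = 49.68/M = 0.00130346 at this income.
η = (dQ/dM)·(M/Q) = 0.00130346 × (38113.9/377.041) = 0.132.

0.132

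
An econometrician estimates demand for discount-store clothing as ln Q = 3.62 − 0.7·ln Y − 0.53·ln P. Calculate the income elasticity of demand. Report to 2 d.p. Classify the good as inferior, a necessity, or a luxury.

In a log-linear demand, the coefficient on ln Y is the income elasticity.
So η = -0.70.
η < 0 ⇒ inferior good.

-0.70 (inferior good)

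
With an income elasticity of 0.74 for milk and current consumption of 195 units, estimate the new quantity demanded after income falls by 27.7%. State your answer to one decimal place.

155.0

%ΔQ ≈ η × %ΔI = 0.74 × (-27.7%) = -20.498%.
New Q ≈ 195 × (1 − 0.20498) = 155.0.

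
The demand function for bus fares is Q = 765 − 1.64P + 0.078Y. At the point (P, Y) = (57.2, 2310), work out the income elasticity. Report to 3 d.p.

0.212

At P = 57.2, Y = 2310: Q = 851.372.
Holding P constant, ∂Q/∂Y = 0.078.
η_Y = (∂Q/∂Y)·(Y/Q) = 0.078 × (2310/851.372) = 0.212.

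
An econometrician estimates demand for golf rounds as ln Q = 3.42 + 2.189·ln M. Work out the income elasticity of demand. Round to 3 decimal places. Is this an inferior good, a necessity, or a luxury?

2.189 (luxury)

In a log-linear demand, the coefficient on ln M is the income elasticity.
So η = 2.189.
η > 1 ⇒ luxury.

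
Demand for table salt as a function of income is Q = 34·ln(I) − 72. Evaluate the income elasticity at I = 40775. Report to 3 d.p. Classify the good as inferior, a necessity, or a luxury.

0.118 (necessity)

At I = 40775: Q = 288.938.
dQ/dI = 34/I = 0.000833844 at this income.
η = (dQ/dI)·(I/Q) = 0.000833844 × (40775/288.938) = 0.118.
Since 0 < η < 1, the good is a necessity.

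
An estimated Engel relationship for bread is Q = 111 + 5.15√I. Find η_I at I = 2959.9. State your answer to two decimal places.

At I = 2959.9: Q = 391.186.
dQ/dI = 5.15/(2√I) = 0.0473302 at this income.
η = (dQ/dI)·(I/Q) = 0.0473302 × (2959.9/391.186) = 0.36.

0.36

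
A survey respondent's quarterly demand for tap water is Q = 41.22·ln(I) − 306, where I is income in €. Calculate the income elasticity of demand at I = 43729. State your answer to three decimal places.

At I = 43729: Q = 134.467.
dQ/dI = 41.22/I = 0.000942624 at this income.
η = (dQ/dI)·(I/Q) = 0.000942624 × (43729/134.467) = 0.307.

0.307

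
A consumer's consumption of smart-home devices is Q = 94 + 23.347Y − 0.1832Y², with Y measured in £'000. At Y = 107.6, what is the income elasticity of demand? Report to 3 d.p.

At Y = 107.6: Q = 485.0916.
dQ/dY = 23.347 − 0.3664Y = -16.07764.
η = (dQ/dY)·(Y/Q) = -16.07764 × (107.6/485.0916) = -3.566.

-3.566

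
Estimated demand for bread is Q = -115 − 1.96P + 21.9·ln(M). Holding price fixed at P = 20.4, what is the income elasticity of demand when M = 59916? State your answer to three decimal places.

At P = 20.4, M = 59916: Q = 85.931.
Holding P constant, ∂Q/∂M = 21.9/M = 0.000365512.
η_M = (∂Q/∂M)·(M/Q) = 0.000365512 × (59916/85.931) = 0.255.

0.255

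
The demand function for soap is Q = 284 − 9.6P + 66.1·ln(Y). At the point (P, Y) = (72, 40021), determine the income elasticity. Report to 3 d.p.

At P = 72, Y = 40021: Q = 293.272.
Holding P constant, ∂Q/∂Y = 66.1/Y = 0.00165163.
η_Y = (∂Q/∂Y)·(Y/Q) = 0.00165163 × (40021/293.272) = 0.225.

0.225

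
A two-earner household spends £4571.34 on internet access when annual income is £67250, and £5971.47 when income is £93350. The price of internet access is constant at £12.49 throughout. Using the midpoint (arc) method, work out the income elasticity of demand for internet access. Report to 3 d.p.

0.817

With a constant price, Q₁ = 4571.34/12.49 = 366.000 and Q₂ = 5971.47/12.49 = 478.100 (equivalently, work directly with expenditure since P cancels).
Midpoint %ΔQ = (5971.47 − 4571.34)/5271.41 = 0.26561; midpoint %ΔI = (93350 − 67250)/80300 = 0.32503.
η = 0.26561 / 0.32503 = 0.817.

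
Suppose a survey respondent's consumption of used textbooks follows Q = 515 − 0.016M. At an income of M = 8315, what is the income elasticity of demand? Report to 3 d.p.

-0.348

At M = 8315: Q = 381.960.
dQ/dM = −0.016.
η = (dQ/dM)·(M/Q) = -0.016 × (8315/381.960) = -0.348.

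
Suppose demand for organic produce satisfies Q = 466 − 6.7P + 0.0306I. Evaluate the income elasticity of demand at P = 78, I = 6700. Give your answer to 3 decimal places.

At P = 78, I = 6700: Q = 148.420.
Holding P constant, ∂Q/∂I = 0.0306.
η_I = (∂Q/∂I)·(I/Q) = 0.0306 × (6700/148.420) = 1.381.

1.381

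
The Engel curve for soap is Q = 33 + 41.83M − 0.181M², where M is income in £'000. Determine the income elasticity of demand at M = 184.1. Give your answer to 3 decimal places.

-2.856

At M = 184.1: Q = 1599.3044.
dQ/dM = 41.83 − 0.362M = -24.81420.
η = (dQ/dM)·(M/Q) = -24.81420 × (184.1/1599.3044) = -2.856.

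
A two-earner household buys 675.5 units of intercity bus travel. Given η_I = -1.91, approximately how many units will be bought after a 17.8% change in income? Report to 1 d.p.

445.8

%ΔQ ≈ η × %ΔI = -1.91 × 17.8% = -33.998%.
New Q ≈ 675.5 × (1 − 0.33998) = 445.8.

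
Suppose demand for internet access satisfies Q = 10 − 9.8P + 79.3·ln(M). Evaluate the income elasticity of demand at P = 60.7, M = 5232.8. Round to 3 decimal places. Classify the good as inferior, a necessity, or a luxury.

0.842 (necessity)

At P = 60.7, M = 5232.8: Q = 94.162.
Holding P constant, ∂Q/∂M = 79.3/M = 0.0151544.
η_M = (∂Q/∂M)·(M/Q) = 0.0151544 × (5232.8/94.162) = 0.842.
Since 0 < η < 1, this is a necessity.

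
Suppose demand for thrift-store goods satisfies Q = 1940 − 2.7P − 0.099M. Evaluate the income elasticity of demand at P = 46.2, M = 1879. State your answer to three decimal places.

-0.114

At P = 46.2, M = 1879: Q = 1629.239.
Holding P constant, ∂Q/∂M = −0.099.
η_M = (∂Q/∂M)·(M/Q) = -0.099 × (1879/1629.239) = -0.114.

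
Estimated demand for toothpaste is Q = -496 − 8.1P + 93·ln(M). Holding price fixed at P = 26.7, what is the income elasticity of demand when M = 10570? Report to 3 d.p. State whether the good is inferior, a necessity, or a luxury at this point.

0.622 (necessity)

At P = 26.7, M = 10570: Q = 149.447.
Holding P constant, ∂Q/∂M = 93/M = 0.00879849.
η_M = (∂Q/∂M)·(M/Q) = 0.00879849 × (10570/149.447) = 0.622.
Since 0 < η < 1, this is a necessity.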